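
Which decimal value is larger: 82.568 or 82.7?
82.7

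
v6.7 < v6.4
False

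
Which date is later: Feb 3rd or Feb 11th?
Feb 11th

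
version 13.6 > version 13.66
False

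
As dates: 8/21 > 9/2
False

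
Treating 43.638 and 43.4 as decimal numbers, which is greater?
43.638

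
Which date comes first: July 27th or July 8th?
July 8th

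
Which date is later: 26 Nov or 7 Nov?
26 Nov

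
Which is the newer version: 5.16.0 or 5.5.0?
5.16.0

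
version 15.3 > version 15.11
False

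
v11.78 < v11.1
False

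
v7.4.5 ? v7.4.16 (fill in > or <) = <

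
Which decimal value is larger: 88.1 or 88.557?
88.557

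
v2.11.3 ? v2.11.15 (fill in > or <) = <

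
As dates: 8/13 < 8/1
False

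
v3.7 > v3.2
True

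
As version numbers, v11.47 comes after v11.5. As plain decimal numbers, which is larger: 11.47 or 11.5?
11.5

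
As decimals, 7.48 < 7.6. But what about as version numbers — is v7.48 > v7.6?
True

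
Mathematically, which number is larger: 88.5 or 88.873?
88.873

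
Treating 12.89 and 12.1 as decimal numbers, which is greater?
12.89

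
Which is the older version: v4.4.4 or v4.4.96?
v4.4.4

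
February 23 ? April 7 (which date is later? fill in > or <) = <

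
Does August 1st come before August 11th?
Yes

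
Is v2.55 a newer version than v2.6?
Yes. Version numbers are compared segment by segment as integers, not as decimals: minor version 55 > 6, so v2.55 > v2.6 (even though the decimal 2.55 < 2.6).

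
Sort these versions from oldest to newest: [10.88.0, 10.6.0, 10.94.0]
[10.6.0, 10.88.0, 10.94.0]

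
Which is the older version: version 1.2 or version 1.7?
version 1.2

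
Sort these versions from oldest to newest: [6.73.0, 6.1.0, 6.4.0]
[6.1.0, 6.4.0, 6.73.0]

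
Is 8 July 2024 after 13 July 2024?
No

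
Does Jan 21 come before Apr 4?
Yes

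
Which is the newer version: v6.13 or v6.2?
v6.13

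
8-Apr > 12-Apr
False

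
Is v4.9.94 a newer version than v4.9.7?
Yes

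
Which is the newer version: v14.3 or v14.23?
v14.23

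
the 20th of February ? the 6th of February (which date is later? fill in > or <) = >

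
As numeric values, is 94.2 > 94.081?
True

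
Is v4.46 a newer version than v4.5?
Yes. Version numbers are compared segment by segment as integers, not as decimals: minor version 46 > 5, so v4.46 > v4.5 (even though the decimal 4.46 < 4.5).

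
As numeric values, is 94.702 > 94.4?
True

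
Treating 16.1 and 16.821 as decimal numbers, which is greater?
16.821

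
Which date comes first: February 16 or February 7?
February 7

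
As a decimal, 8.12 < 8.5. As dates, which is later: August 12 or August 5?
August 12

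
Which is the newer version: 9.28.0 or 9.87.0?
9.87.0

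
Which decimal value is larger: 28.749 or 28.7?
28.749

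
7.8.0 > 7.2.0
True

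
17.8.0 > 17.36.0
False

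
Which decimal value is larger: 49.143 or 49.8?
49.8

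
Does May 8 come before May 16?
Yes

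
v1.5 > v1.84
False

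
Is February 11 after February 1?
Yes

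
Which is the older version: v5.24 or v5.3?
v5.3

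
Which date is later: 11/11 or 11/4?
11/11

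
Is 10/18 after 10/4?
Yes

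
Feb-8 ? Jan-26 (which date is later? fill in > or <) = >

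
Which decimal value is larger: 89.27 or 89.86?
89.86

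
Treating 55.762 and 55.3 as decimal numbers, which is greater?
55.762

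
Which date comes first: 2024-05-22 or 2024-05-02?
2024-05-02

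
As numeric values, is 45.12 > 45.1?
True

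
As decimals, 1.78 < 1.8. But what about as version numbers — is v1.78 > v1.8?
True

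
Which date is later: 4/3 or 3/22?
4/3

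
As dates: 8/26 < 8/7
False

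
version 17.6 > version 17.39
False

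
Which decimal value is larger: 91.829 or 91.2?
91.829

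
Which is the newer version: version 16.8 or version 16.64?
version 16.64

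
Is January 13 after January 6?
Yes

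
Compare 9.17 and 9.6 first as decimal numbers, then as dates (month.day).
As decimals: 9.17 < 9.6. As dates: 9/17 is later than 9/6 (day 17 > day 6).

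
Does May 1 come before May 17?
Yes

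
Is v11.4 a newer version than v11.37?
No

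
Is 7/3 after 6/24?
Yes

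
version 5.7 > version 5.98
False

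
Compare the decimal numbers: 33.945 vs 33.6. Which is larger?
33.945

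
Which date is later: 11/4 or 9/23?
11/4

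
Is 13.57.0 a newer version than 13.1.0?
Yes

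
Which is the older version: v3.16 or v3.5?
v3.5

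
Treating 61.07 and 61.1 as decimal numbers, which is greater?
61.1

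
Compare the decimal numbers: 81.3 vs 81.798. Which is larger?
81.798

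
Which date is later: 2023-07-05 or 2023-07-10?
2023-07-10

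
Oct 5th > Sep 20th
True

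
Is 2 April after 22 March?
Yes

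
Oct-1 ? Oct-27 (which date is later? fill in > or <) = <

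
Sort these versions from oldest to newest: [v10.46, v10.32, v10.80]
[v10.32, v10.46, v10.80]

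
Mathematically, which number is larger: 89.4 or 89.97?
89.97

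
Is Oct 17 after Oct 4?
Yes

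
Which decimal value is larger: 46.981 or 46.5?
46.981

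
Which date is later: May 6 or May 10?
May 10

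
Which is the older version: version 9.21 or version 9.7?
version 9.7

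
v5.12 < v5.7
False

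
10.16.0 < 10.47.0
True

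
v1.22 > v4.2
False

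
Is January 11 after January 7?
Yes. Day 11 comes after day 7 in January — this is a date comparison, not a decimal one (the decimal 1.11 would be smaller than 1.7).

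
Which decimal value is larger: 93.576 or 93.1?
93.576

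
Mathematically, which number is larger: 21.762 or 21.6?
21.762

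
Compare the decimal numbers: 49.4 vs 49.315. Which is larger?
49.4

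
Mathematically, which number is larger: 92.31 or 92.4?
92.4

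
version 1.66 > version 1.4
True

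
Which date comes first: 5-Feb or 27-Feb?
5-Feb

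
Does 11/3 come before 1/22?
No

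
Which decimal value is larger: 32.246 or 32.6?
32.6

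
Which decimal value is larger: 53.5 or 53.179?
53.5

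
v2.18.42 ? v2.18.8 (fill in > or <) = >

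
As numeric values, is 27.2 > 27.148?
True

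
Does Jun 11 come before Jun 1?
No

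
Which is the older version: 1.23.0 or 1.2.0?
1.2.0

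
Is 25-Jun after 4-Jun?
Yes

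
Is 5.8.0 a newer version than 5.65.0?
No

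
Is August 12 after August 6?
Yes. Day 12 comes after day 6 in August — this is a date comparison, not a decimal one (the decimal 8.12 would be smaller than 8.6).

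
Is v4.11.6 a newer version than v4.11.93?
No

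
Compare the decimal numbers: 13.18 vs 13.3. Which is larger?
13.3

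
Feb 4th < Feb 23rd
True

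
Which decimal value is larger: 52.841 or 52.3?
52.841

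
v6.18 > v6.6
True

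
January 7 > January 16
False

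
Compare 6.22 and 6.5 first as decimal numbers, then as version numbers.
As decimals: 6.22 < 6.5. As versions: v6.22 > v6.5 (minor version 22 > 5).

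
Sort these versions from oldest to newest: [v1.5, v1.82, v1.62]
[v1.5, v1.62, v1.82]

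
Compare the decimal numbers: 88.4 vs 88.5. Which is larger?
88.5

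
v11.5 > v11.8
False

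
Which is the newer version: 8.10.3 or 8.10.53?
8.10.53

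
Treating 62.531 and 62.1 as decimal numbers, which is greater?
62.531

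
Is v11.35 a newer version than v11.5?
Yes. Version numbers are compared segment by segment as integers, not as decimals: minor version 35 > 5, so v11.35 > v11.5 (even though the decimal 11.35 < 11.5).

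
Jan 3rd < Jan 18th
True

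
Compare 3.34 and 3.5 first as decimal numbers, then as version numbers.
As decimals: 3.34 < 3.5. As versions: v3.34 > v3.5 (minor version 34 > 5).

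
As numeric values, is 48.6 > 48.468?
True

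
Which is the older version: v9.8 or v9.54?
v9.8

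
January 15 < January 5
False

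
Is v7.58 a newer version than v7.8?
Yes. Version numbers are compared segment by segment as integers, not as decimals: minor version 58 > 8, so v7.58 > v7.8 (even though the decimal 7.58 < 7.8).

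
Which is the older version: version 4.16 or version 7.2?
version 4.16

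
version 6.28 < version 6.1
False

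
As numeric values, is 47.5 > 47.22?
True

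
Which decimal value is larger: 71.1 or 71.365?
71.365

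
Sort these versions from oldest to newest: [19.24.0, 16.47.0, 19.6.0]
[16.47.0, 19.6.0, 19.24.0]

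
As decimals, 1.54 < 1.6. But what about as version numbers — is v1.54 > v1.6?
True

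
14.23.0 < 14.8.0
False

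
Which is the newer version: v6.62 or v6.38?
v6.62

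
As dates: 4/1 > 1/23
True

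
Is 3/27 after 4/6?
No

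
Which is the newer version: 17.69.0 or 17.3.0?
17.69.0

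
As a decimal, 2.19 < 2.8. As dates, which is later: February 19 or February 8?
February 19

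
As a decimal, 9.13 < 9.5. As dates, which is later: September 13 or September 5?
September 13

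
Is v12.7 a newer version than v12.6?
Yes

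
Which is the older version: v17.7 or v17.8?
v17.7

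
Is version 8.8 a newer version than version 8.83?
No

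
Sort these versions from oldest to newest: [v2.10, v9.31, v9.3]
[v2.10, v9.3, v9.31]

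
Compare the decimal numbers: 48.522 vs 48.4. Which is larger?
48.522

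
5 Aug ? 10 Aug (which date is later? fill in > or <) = <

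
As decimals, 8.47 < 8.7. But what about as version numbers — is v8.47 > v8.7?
True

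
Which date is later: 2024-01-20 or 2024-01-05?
2024-01-20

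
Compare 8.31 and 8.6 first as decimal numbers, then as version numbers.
As decimals: 8.31 < 8.6. As versions: v8.31 > v8.6 (minor version 31 > 6).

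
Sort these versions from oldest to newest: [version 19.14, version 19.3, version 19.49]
[version 19.3, version 19.14, version 19.49]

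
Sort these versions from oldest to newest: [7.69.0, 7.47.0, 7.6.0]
[7.6.0, 7.47.0, 7.69.0]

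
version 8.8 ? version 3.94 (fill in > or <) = >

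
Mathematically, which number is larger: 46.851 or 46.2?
46.851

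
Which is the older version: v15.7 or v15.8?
v15.7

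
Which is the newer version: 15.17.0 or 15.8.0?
15.17.0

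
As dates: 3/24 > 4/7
False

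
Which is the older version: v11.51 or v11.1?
v11.1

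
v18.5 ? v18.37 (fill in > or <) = <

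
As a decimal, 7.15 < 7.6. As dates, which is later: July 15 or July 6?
July 15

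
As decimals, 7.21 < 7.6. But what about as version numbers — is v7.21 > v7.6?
True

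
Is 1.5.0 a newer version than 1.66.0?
No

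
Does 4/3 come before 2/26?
No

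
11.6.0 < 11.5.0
False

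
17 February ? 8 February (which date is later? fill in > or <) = >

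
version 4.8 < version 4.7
False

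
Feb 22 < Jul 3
True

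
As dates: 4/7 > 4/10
False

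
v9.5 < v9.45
True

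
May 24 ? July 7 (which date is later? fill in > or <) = <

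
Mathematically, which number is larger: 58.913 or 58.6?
58.913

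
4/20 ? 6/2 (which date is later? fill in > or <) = <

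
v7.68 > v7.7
True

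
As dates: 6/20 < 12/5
True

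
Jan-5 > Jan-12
False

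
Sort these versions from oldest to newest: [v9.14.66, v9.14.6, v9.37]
[v9.14.6, v9.14.66, v9.37]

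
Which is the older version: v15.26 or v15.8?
v15.8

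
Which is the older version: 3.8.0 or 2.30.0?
2.30.0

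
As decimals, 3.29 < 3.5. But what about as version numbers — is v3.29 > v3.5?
True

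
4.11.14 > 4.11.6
True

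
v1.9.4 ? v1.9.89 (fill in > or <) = <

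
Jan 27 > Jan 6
True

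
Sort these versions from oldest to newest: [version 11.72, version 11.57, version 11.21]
[version 11.21, version 11.57, version 11.72]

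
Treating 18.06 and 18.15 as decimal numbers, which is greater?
18.15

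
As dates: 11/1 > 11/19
False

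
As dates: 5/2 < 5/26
True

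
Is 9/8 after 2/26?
Yes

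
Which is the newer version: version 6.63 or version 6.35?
version 6.63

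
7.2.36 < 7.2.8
False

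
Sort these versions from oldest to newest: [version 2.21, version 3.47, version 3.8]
[version 2.21, version 3.8, version 3.47]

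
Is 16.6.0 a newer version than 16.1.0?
Yes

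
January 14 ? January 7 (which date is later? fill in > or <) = >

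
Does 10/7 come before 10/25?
Yes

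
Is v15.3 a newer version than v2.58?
Yes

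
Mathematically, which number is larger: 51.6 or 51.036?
51.6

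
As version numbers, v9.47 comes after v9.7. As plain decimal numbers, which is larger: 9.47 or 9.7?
9.7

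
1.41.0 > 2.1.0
False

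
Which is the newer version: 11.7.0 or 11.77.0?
11.77.0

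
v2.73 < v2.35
False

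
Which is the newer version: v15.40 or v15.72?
v15.72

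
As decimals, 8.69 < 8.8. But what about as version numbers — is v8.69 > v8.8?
True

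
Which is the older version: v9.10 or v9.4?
v9.4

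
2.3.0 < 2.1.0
False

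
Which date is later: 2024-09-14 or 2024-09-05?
2024-09-14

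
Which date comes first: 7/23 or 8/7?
7/23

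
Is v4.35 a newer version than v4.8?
Yes. Version numbers are compared segment by segment as integers, not as decimals: minor version 35 > 8, so v4.35 > v4.8 (even though the decimal 4.35 < 4.8).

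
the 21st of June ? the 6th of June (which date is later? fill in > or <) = >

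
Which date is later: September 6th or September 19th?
September 19th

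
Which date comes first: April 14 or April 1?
April 1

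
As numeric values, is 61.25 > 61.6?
False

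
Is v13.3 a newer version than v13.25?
No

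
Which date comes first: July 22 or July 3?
July 3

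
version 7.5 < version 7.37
True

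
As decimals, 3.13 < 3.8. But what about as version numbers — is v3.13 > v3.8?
True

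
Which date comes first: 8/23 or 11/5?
8/23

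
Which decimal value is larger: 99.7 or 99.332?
99.7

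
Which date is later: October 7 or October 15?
October 15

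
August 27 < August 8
False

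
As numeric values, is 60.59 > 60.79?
False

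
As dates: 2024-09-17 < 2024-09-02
False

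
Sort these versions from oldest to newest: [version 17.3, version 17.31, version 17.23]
[version 17.3, version 17.23, version 17.31]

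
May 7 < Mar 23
False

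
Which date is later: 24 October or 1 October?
24 October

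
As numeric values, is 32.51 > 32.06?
True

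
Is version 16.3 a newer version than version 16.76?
No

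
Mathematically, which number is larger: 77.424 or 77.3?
77.424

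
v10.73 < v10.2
False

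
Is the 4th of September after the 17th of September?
No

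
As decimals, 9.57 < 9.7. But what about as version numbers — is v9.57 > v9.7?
True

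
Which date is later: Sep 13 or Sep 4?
Sep 13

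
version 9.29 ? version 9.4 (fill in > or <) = >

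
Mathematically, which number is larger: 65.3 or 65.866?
65.866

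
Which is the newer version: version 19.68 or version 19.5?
version 19.68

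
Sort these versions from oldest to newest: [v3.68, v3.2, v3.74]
[v3.2, v3.68, v3.74]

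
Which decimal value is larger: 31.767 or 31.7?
31.767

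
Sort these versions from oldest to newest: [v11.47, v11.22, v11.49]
[v11.22, v11.47, v11.49]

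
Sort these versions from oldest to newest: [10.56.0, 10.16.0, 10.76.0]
[10.16.0, 10.56.0, 10.76.0]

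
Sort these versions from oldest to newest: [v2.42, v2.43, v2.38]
[v2.38, v2.42, v2.43]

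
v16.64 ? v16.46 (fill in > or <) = >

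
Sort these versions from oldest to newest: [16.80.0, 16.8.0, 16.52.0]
[16.8.0, 16.52.0, 16.80.0]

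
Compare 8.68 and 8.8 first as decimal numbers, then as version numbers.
As decimals: 8.68 < 8.8. As versions: v8.68 > v8.8 (minor version 68 > 8).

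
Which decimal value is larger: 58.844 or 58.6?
58.844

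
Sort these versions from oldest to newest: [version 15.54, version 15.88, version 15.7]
[version 15.7, version 15.54, version 15.88]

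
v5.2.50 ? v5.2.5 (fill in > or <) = >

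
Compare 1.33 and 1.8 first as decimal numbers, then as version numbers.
As decimals: 1.33 < 1.8. As versions: v1.33 > v1.8 (minor version 33 > 8).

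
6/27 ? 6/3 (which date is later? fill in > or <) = >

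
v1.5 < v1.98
True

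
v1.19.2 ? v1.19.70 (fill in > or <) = <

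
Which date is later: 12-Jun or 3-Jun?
12-Jun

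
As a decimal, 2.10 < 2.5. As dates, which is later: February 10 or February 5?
February 10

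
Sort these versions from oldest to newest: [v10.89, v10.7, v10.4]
[v10.4, v10.7, v10.89]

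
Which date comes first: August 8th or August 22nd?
August 8th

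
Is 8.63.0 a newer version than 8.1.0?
Yes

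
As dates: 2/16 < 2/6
False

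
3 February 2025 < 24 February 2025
True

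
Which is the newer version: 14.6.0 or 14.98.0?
14.98.0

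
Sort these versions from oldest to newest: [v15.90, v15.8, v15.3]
[v15.3, v15.8, v15.90]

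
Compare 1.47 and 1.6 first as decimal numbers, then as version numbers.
As decimals: 1.47 < 1.6. As versions: v1.47 > v1.6 (minor version 47 > 6).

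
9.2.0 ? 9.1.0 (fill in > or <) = >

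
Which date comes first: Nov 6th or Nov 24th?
Nov 6th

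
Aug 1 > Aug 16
False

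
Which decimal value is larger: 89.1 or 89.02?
89.1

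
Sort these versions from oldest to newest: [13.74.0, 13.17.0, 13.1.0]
[13.1.0, 13.17.0, 13.74.0]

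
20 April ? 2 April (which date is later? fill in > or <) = >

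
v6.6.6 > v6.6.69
False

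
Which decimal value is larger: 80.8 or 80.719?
80.8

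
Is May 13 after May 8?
Yes. Day 13 comes after day 8 in May — this is a date comparison, not a decimal one (the decimal 5.13 would be smaller than 5.8).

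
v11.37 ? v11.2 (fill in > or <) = >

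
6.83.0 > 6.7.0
True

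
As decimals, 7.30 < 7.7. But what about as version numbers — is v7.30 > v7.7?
True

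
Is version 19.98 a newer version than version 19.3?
Yes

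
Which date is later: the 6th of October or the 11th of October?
the 11th of October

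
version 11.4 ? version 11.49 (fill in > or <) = <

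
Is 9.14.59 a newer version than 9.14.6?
Yes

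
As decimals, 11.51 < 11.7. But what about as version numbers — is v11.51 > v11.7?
True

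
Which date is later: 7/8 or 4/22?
7/8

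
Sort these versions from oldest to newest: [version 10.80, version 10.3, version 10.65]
[version 10.3, version 10.65, version 10.80]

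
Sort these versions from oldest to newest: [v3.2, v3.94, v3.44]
[v3.2, v3.44, v3.94]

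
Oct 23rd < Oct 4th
False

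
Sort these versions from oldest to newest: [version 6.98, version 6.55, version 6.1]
[version 6.1, version 6.55, version 6.98]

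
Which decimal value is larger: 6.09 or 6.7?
6.7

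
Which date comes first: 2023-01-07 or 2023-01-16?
2023-01-07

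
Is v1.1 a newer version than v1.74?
No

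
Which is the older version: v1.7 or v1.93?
v1.7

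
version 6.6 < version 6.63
True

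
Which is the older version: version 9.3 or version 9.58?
version 9.3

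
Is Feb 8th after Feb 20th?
No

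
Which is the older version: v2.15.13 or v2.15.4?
v2.15.4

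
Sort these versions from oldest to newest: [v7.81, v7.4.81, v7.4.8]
[v7.4.8, v7.4.81, v7.81]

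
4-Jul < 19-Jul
True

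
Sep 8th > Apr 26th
True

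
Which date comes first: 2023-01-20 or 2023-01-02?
2023-01-02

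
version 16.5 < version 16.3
False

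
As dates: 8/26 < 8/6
False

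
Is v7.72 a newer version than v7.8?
Yes. Version numbers are compared segment by segment as integers, not as decimals: minor version 72 > 8, so v7.72 > v7.8 (even though the decimal 7.72 < 7.8).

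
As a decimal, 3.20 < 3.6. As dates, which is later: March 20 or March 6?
March 20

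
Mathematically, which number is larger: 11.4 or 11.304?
11.4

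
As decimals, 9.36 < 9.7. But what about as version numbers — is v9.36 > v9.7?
True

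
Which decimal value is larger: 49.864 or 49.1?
49.864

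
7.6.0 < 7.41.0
True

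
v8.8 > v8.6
True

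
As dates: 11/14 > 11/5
True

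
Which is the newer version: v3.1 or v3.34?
v3.34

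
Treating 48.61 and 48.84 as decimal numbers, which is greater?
48.84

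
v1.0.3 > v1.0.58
False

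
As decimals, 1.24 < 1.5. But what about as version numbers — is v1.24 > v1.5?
True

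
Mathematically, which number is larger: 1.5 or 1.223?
1.5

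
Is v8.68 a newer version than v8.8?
Yes. Version numbers are compared segment by segment as integers, not as decimals: minor version 68 > 8, so v8.68 > v8.8 (even though the decimal 8.68 < 8.8).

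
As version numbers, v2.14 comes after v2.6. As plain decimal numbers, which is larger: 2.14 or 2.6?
2.6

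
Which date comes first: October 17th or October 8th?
October 8th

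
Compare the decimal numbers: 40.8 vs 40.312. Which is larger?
40.8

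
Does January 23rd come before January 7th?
No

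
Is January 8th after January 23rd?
No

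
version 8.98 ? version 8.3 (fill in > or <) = >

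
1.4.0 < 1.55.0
True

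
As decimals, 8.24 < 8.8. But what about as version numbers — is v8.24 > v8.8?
True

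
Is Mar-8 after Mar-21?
No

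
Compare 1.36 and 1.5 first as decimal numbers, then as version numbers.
As decimals: 1.36 < 1.5. As versions: v1.36 > v1.5 (minor version 36 > 5).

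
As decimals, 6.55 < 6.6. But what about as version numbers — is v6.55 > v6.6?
True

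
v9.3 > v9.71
False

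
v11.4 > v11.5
False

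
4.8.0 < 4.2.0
False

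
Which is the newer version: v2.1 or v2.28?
v2.28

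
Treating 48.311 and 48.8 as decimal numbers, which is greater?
48.8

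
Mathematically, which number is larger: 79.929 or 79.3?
79.929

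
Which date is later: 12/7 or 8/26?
12/7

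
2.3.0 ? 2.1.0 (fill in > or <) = >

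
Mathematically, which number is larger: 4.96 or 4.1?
4.96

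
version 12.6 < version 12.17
True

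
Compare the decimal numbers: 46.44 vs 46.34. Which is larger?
46.44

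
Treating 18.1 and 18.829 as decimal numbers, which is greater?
18.829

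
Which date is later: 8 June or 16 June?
16 June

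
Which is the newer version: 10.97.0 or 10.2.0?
10.97.0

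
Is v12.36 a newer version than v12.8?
Yes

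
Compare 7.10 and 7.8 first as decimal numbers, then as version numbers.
As decimals: 7.10 < 7.8. As versions: v7.10 > v7.8 (minor version 10 > 8).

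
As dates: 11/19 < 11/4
False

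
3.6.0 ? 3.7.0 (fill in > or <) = <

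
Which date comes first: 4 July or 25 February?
25 February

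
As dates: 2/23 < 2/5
False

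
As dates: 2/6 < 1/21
False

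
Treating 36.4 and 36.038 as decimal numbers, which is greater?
36.4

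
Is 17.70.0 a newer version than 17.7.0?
Yes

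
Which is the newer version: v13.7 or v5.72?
v13.7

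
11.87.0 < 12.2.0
True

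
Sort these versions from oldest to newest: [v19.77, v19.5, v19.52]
[v19.5, v19.52, v19.77]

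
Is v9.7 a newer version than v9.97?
No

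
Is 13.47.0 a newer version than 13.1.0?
Yes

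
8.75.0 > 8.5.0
True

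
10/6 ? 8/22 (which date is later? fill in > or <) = >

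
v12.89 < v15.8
True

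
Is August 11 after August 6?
Yes. Day 11 comes after day 6 in August — this is a date comparison, not a decimal one (the decimal 8.11 would be smaller than 8.6).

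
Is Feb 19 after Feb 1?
Yes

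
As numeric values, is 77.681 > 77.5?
True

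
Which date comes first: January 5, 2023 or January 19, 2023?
January 5, 2023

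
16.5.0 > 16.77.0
False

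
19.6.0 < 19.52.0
True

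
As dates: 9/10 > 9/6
True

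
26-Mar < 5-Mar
False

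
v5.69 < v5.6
False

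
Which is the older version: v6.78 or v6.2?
v6.2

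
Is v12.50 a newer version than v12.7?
Yes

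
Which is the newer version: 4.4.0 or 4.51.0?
4.51.0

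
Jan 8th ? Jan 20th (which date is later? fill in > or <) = <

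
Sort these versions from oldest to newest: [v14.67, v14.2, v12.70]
[v12.70, v14.2, v14.67]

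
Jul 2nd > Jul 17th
False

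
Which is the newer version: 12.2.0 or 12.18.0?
12.18.0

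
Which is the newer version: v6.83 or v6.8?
v6.83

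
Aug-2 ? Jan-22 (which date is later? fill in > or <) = >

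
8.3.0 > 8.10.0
False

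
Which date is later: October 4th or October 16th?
October 16th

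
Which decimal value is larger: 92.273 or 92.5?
92.5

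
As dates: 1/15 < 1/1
False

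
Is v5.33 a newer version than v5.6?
Yes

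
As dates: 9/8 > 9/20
False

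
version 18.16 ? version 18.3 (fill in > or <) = >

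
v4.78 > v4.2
True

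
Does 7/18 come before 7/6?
No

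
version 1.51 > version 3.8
False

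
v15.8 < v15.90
True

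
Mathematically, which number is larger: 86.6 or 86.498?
86.6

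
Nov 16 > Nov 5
True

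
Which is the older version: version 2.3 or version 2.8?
version 2.3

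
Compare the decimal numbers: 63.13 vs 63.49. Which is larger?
63.49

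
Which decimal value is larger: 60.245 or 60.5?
60.5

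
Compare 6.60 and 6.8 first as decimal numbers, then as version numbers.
As decimals: 6.60 < 6.8. As versions: v6.60 > v6.8 (minor version 60 > 8).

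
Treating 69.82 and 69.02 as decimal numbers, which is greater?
69.82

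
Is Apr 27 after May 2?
No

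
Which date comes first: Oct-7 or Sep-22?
Sep-22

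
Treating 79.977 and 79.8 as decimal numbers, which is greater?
79.977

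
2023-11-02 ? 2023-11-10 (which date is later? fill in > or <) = <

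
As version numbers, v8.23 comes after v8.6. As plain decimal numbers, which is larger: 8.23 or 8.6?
8.6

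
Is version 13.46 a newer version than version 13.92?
No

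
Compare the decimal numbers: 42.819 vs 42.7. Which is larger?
42.819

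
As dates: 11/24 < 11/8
False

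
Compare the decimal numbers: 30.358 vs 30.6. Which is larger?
30.6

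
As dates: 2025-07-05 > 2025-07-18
False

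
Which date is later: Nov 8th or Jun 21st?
Nov 8th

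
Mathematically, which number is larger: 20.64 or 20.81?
20.81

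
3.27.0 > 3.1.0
True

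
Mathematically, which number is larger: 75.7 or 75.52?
75.7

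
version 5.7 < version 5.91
True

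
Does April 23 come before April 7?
No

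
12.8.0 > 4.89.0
True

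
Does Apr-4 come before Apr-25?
Yes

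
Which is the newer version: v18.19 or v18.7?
v18.19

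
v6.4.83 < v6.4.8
False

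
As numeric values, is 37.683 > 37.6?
True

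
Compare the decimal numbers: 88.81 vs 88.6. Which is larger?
88.81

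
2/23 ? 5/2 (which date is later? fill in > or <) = <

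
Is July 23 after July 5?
Yes. Day 23 comes after day 5 in July — this is a date comparison, not a decimal one (the decimal 7.23 would be smaller than 7.5).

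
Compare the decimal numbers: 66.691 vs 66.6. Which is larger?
66.691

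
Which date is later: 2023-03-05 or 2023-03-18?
2023-03-18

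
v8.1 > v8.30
False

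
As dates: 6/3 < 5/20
False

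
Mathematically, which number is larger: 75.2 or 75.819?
75.819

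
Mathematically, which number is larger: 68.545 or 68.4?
68.545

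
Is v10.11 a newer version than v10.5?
Yes. Version numbers are compared segment by segment as integers, not as decimals: minor version 11 > 5, so v10.11 > v10.5 (even though the decimal 10.11 < 10.5).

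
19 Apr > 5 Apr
True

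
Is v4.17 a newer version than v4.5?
Yes. Version numbers are compared segment by segment as integers, not as decimals: minor version 17 > 5, so v4.17 > v4.5 (even though the decimal 4.17 < 4.5).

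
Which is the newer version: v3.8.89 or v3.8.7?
v3.8.89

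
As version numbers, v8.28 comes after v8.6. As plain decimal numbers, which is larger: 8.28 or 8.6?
8.6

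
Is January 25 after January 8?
Yes. Day 25 comes after day 8 in January — this is a date comparison, not a decimal one (the decimal 1.25 would be smaller than 1.8).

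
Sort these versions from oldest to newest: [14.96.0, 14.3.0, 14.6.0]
[14.3.0, 14.6.0, 14.96.0]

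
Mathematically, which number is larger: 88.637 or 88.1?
88.637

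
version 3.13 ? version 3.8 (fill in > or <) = >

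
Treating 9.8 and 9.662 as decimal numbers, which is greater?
9.8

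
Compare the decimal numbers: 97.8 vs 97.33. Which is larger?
97.8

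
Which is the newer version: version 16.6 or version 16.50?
version 16.50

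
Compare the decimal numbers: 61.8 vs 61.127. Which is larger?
61.8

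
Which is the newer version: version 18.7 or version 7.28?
version 18.7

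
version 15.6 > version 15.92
False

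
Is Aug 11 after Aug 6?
Yes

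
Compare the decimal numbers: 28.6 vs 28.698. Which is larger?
28.698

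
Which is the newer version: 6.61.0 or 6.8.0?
6.61.0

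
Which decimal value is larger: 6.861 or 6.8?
6.861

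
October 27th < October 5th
False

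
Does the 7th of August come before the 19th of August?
Yes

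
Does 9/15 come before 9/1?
No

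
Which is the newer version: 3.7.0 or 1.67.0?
3.7.0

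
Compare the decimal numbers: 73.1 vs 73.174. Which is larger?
73.174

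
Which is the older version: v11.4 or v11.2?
v11.2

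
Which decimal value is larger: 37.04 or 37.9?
37.9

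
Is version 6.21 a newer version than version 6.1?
Yes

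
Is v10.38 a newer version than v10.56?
No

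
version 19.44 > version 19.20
True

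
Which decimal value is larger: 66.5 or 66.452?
66.5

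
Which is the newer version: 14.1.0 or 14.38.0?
14.38.0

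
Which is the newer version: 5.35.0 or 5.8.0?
5.35.0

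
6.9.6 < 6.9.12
True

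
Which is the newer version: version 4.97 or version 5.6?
version 5.6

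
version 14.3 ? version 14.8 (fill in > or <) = <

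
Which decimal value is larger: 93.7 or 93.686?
93.7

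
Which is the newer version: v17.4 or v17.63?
v17.63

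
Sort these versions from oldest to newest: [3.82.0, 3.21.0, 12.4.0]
[3.21.0, 3.82.0, 12.4.0]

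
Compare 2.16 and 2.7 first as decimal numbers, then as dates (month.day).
As decimals: 2.16 < 2.7. As dates: 2/16 is later than 2/7 (day 16 > day 7).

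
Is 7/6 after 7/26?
No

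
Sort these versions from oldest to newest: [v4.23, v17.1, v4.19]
[v4.19, v4.23, v17.1]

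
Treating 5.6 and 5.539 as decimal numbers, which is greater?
5.6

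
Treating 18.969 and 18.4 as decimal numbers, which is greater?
18.969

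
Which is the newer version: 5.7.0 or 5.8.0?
5.8.0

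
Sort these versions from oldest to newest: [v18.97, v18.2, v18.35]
[v18.2, v18.35, v18.97]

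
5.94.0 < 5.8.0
False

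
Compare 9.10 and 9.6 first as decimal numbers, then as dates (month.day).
As decimals: 9.10 < 9.6. As dates: 9/10 is later than 9/6 (day 10 > day 6).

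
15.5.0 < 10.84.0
False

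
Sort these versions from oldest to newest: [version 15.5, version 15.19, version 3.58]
[version 3.58, version 15.5, version 15.19]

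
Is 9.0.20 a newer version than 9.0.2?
Yes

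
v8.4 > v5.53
True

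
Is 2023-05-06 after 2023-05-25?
No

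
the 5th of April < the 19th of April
True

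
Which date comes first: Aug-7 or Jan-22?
Jan-22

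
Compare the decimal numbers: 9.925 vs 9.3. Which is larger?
9.925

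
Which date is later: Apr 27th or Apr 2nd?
Apr 27th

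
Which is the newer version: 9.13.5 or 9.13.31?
9.13.31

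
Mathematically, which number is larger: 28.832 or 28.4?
28.832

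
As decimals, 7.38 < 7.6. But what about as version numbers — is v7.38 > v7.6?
True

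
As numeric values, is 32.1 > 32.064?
True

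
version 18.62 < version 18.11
False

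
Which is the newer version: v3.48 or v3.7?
v3.48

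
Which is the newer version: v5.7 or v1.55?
v5.7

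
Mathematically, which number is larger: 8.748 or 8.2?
8.748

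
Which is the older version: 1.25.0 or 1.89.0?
1.25.0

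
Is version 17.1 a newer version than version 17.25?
No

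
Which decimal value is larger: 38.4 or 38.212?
38.4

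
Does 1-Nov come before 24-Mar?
No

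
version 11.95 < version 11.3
False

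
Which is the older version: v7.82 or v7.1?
v7.1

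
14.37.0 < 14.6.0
False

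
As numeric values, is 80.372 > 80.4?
False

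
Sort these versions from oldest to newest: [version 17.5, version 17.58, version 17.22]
[version 17.5, version 17.22, version 17.58]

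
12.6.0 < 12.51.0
True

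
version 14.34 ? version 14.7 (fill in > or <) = >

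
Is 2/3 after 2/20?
No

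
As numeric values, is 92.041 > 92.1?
False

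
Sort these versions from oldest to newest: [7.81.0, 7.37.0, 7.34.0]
[7.34.0, 7.37.0, 7.81.0]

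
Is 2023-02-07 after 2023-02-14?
No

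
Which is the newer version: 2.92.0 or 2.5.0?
2.92.0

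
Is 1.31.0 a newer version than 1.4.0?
Yes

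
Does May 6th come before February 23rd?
No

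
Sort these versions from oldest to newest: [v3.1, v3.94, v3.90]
[v3.1, v3.90, v3.94]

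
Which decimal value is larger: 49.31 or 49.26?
49.31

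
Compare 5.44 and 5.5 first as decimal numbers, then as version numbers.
As decimals: 5.44 < 5.5. As versions: v5.44 > v5.5 (minor version 44 > 5).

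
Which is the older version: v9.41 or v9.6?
v9.6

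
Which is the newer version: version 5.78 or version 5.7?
version 5.78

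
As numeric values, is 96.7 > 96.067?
True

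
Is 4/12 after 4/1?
Yes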